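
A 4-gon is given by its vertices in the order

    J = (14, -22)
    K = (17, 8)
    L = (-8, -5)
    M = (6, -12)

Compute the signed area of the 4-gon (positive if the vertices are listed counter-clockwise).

313.5

Cross-terms: 486, -21, 126, 36  ⇒  Σ = 627
Signed area = Σ/2 = 313.5 (positive ⇒ counter-clockwise traversal).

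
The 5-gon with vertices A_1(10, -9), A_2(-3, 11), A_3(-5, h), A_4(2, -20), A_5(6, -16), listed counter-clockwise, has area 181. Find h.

14

The doubled signed area Σ (x_i y_{i+1} − x_{i+1} y_i) is linear in h.
With h=0 it equals 432; the coefficient of h is -5 (from the two edges through A_3).
So -5·h + 432 = 2·181 = 362 ⇒ h = 14.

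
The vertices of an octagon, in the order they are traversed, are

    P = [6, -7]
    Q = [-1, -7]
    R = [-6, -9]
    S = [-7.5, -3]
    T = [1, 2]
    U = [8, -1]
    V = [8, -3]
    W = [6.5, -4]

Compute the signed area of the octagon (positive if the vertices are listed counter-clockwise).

Apply the shoelace (surveyor's) formula: 2A = Σ (x_i·y_{i+1} − x_{i+1}·y_i), indices taken mod 8.
Σ = (-49) + (-33) + (-49.5) + (-12) + (-17) + (-16) + (-12.5) + (-21.5) = -210.5
Signed area = Σ/2 = -105.25 (negative ⇒ clockwise traversal).

-105.25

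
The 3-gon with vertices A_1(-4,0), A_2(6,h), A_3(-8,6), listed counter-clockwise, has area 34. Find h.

Write out the shoelace sum; only the two edges meeting at A_2 involve h:
2·Area = [((-4)·h − 6·0) + (6·6 − (-8)·h)] + 24
       = 4·h + 60 = 68
⇒ h = 2.

2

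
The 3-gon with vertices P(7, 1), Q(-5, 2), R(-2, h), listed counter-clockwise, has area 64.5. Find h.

Write out the shoelace sum; only the two edges meeting at R involve h:
2·Area = [((-5)·h − (-2)·2) + ((-2)·1 − 7·h)] + 19
       = -12·h + 21 = 129
⇒ h = -9.

-9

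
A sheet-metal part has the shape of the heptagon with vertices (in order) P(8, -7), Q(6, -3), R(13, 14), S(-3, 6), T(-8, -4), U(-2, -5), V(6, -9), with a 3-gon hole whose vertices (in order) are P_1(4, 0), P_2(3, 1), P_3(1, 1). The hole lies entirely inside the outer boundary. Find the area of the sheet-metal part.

Outer boundary:
Apply Gauss's area formula: 2A = Σ (x_i·y_{i+1} − x_{i+1}·y_i), indices taken mod 7.
P→Q: (8)(-3) − (6)(-7) = 18
Q→R: (6)(14) − (13)(-3) = 123
R→S: (13)(6) − (-3)(14) = 120
S→T: (-3)(-4) − (-8)(6) = 60
T→U: (-8)(-5) − (-2)(-4) = 32
U→V: (-2)(-9) − (6)(-5) = 48
V→P: (6)(-7) − (8)(-9) = 30
Σ = 431
Area = |Σ|/2 = 215.5.
Hole:
Apply the shoelace formula: 2A = Σ (x_i·y_{i+1} − x_{i+1}·y_i), indices taken mod 3.
Σ = (4) + (2) + (-4) = 2
Area = |Σ|/2 = 1.
Net area = 215.5 − 1 = 214.5.

214.5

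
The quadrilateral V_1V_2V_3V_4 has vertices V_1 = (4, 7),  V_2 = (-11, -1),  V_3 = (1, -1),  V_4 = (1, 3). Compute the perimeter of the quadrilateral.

|V_1V_2| = √((-15)² + (-8)²) = √289 = 17
|V_2V_3| = √((12)² + (0)²) = √144 = 12
|V_3V_4| = √((0)² + (4)²) = √16 = 4
|V_4V_1| = √((3)² + (4)²) = √25 = 5
Perimeter = 17 + 12 + 4 + 5 = 38.

38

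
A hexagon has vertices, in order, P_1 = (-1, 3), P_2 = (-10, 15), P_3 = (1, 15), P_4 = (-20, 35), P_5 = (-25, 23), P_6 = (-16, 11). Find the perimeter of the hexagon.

|P_1P_2| = √((-9)² + (12)²) = √225 = 15
|P_2P_3| = √((11)² + (0)²) = √121 = 11
|P_3P_4| = √((-21)² + (20)²) = √841 = 29
|P_4P_5| = √((-5)² + (-12)²) = √169 = 13
|P_5P_6| = √((9)² + (-12)²) = √225 = 15
|P_6P_1| = √((15)² + (-8)²) = √289 = 17
Perimeter = 15 + 11 + 29 + 13 + 15 + 17 = 100.

100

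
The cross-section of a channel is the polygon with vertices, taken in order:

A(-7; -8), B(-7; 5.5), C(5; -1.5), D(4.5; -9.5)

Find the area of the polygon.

Apply Gauss's area formula: 2A = Σ (x_i·y_{i+1} − x_{i+1}·y_i), indices taken mod 4.
Σ = (-94.5) + (-17) + (-40.75) + (-102.5) = -254.75
Area = |Σ|/2 = 127.375.

127.375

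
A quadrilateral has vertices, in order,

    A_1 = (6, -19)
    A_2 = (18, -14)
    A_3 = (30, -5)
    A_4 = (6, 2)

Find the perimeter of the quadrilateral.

74

|A_1A_2| = √((12)² + (5)²) = √169 = 13
|A_2A_3| = √((12)² + (9)²) = √225 = 15
|A_3A_4| = √((-24)² + (7)²) = √625 = 25
|A_4A_1| = √((0)² + (-21)²) = √441 = 21
Perimeter = 13 + 15 + 25 + 21 = 74.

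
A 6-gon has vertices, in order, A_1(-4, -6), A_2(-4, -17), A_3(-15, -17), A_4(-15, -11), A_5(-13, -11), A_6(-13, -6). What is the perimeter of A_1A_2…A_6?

44

|A_1A_2| = √((0)² + (-11)²) = √121 = 11
|A_2A_3| = √((-11)² + (0)²) = √121 = 11
|A_3A_4| = √((0)² + (6)²) = √36 = 6
|A_4A_5| = √((2)² + (0)²) = √4 = 2
|A_5A_6| = √((0)² + (5)²) = √25 = 5
|A_6A_1| = √((9)² + (0)²) = √81 = 9
Perimeter = 11 + 11 + 6 + 2 + 5 + 9 = 44.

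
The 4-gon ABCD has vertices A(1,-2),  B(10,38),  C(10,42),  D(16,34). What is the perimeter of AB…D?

94

|AB| = √((9)² + (40)²) = √1681 = 41
|BC| = √((0)² + (4)²) = √16 = 4
|CD| = √((6)² + (-8)²) = √100 = 10
|DA| = √((-15)² + (-36)²) = √1521 = 39
Perimeter = 41 + 4 + 10 + 39 = 94.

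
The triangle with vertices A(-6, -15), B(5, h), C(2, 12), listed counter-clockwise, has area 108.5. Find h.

-5

Write out the shoelace sum; only the two edges meeting at B involve h:
2·Area = [((-6)·h − 5·(-15)) + (5·12 − 2·h)] + 42
       = -8·h + 177 = 217
⇒ h = -5.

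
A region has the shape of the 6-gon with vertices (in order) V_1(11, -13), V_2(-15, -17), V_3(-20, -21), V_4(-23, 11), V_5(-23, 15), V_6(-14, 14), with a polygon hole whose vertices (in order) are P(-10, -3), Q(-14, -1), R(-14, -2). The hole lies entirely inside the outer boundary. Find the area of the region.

641

Outer boundary:
V_1→V_2: (11)(-17) − (-15)(-13) = -382
V_2→V_3: (-15)(-21) − (-20)(-17) = -25
V_3→V_4: (-20)(11) − (-23)(-21) = -703
V_4→V_5: (-23)(15) − (-23)(11) = -92
V_5→V_6: (-23)(14) − (-14)(15) = -112
V_6→V_1: (-14)(-13) − (11)(14) = 28
Σ = -1286
Area = |Σ|/2 = 643.
Hole:
Σ = (-32) + (14) + (22) = 4
Area = |Σ|/2 = 2.
Net area = 643 − 2 = 641.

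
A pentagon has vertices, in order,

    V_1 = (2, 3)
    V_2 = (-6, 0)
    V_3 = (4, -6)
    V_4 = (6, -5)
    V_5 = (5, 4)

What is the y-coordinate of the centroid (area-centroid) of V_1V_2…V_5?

-169/189

Apply the surveyor's formula. First the cross-terms c_i = x_i·y_{i+1} − x_{i+1}·y_i:
  18, 36, 16, 49, 7  ⇒  2A = 126, A = 63.
Then Σ (y_i + y_{i+1})·c_i = -338, so ȳ = -338 / (6·63) = -169/189.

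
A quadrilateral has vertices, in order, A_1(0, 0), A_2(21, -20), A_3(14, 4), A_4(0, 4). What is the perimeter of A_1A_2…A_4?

|A_1A_2| = √((21)² + (-20)²) = √841 = 29
|A_2A_3| = √((-7)² + (24)²) = √625 = 25
|A_3A_4| = √((-14)² + (0)²) = √196 = 14
|A_4A_1| = √((0)² + (-4)²) = √16 = 4
Perimeter = 29 + 25 + 14 + 4 = 72.

72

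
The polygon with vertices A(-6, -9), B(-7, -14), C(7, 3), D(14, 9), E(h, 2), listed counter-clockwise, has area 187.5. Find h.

-12

The doubled signed area Σ (x_i y_{i+1} − x_{i+1} y_i) is linear in h.
With h=0 it equals 159; the coefficient of h is -18 (from the two edges through E).
So -18·h + 159 = 2·187.5 = 375 ⇒ h = -12.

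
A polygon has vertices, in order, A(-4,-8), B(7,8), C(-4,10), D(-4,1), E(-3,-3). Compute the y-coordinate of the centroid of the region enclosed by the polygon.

Apply the shoelace (surveyor's) formula. First the cross-terms c_i = x_i·y_{i+1} − x_{i+1}·y_i:
  24, 102, 36, 15, 12  ⇒  2A = 189, A = 94.5.
Then Σ (y_i + y_{i+1})·c_i = 2070, so ȳ = 2070 / (6·94.5) = 230/63.

230/63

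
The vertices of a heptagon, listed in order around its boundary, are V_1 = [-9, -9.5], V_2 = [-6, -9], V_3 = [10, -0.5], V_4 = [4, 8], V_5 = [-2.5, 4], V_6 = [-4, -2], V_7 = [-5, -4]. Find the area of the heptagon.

Σ = (24) + (93) + (82) + (36) + (21) + (6) + (11.5) = 273.5
Area = |Σ|/2 = 136.75.

136.75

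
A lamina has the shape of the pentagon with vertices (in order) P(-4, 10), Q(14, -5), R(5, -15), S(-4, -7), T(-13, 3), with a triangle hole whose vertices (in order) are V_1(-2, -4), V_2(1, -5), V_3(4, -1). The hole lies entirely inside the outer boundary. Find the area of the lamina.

Outer boundary:
Apply the shoelace formula: 2A = Σ (x_i·y_{i+1} − x_{i+1}·y_i), indices taken mod 5.
Σ = (-120) + (-185) + (-95) + (-103) + (-118) = -621
Area = |Σ|/2 = 310.5.
Hole:
Apply the surveyor's formula: 2A = Σ (x_i·y_{i+1} − x_{i+1}·y_i), indices taken mod 3.
Σ = (14) + (19) + (-18) = 15
Area = |Σ|/2 = 7.5.
Net area = 310.5 − 7.5 = 303.

303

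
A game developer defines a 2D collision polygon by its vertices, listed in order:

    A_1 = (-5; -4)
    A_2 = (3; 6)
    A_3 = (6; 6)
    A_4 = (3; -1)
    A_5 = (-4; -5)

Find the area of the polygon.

44

Σ = (-18) + (-18) + (-24) + (-19) + (-9) = -88
Area = |Σ|/2 = 44.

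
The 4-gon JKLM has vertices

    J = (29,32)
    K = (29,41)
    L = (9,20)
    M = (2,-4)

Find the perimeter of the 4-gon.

|JK| = √((0)² + (9)²) = √81 = 9
|KL| = √((-20)² + (-21)²) = √841 = 29
|LM| = √((-7)² + (-24)²) = √625 = 25
|MJ| = √((27)² + (36)²) = √2025 = 45
Perimeter = 9 + 29 + 25 + 45 = 108.

108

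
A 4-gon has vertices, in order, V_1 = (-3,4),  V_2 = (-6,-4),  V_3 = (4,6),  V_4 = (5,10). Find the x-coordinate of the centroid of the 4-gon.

Apply the surveyor's formula. First the cross-terms c_i = x_i·y_{i+1} − x_{i+1}·y_i:
  36, -20, 10, 50  ⇒  2A = 76, A = 38.
Then Σ (x_i + x_{i+1})·c_i = -94, so x̄ = -94 / (6·38) = -47/114.

-47/114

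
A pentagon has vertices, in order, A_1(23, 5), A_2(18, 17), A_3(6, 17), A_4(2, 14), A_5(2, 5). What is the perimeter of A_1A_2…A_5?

60

|A_1A_2| = √((-5)² + (12)²) = √169 = 13
|A_2A_3| = √((-12)² + (0)²) = √144 = 12
|A_3A_4| = √((-4)² + (-3)²) = √25 = 5
|A_4A_5| = √((0)² + (-9)²) = √81 = 9
|A_5A_1| = √((21)² + (0)²) = √441 = 21
Perimeter = 13 + 12 + 5 + 9 + 21 = 60.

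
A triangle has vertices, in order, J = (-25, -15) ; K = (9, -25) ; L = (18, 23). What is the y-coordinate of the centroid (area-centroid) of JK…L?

-17/3

Apply Gauss's area formula. First the cross-terms c_i = x_i·y_{i+1} − x_{i+1}·y_i:
  760, 657, 305  ⇒  2A = 1722, A = 861.
Then Σ (y_i + y_{i+1})·c_i = -29274, so ȳ = -29274 / (6·861) = -17/3.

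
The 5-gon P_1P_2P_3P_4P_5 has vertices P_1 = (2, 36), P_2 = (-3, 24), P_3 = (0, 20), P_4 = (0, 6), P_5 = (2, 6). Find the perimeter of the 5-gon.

|P_1P_2| = √((-5)² + (-12)²) = √169 = 13
|P_2P_3| = √((3)² + (-4)²) = √25 = 5
|P_3P_4| = √((0)² + (-14)²) = √196 = 14
|P_4P_5| = √((2)² + (0)²) = √4 = 2
|P_5P_1| = √((0)² + (30)²) = √900 = 30
Perimeter = 13 + 5 + 14 + 2 + 30 = 64.

64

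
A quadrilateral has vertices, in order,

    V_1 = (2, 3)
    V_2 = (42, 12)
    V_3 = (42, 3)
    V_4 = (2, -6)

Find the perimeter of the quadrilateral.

100

|V_1V_2| = √((40)² + (9)²) = √1681 = 41
|V_2V_3| = √((0)² + (-9)²) = √81 = 9
|V_3V_4| = √((-40)² + (-9)²) = √1681 = 41
|V_4V_1| = √((0)² + (9)²) = √81 = 9
Perimeter = 41 + 9 + 41 + 9 = 100.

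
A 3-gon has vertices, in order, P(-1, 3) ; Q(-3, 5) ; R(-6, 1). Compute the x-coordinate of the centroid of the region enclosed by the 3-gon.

-10/3

Apply the surveyor's formula. First the cross-terms c_i = x_i·y_{i+1} − x_{i+1}·y_i:
  4, 27, -17  ⇒  2A = 14, A = 7.
Then Σ (x_i + x_{i+1})·c_i = -140, so x̄ = -140 / (6·7) = -10/3.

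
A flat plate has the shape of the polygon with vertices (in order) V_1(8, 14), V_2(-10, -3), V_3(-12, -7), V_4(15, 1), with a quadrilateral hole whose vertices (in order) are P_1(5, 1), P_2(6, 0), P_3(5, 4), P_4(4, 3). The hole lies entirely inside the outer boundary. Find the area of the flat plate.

Outer boundary:
Apply the surveyor's formula: 2A = Σ (x_i·y_{i+1} − x_{i+1}·y_i), indices taken mod 4.
Cross-terms: 116, 34, 93, 202  ⇒  Σ = 445
Area = |Σ|/2 = 222.5.
Hole:
Apply Gauss's area formula: 2A = Σ (x_i·y_{i+1} − x_{i+1}·y_i), indices taken mod 4.
Cross-terms: -6, 24, -1, -11  ⇒  Σ = 6
Area = |Σ|/2 = 3.
Net area = 222.5 − 3 = 219.5.

219.5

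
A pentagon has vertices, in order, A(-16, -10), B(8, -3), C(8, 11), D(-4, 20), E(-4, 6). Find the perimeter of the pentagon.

|AB| = √((24)² + (7)²) = √625 = 25
|BC| = √((0)² + (14)²) = √196 = 14
|CD| = √((-12)² + (9)²) = √225 = 15
|DE| = √((0)² + (-14)²) = √196 = 14
|EA| = √((-12)² + (-16)²) = √400 = 20
Perimeter = 25 + 14 + 15 + 14 + 20 = 88.

88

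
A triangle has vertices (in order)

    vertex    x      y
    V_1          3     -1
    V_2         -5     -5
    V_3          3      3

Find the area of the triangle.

16

Apply the shoelace formula: 2A = Σ (x_i·y_{i+1} − x_{i+1}·y_i), indices taken mod 3.
Cross-terms: -20, 0, -12  ⇒  Σ = -32
Area = |Σ|/2 = 16.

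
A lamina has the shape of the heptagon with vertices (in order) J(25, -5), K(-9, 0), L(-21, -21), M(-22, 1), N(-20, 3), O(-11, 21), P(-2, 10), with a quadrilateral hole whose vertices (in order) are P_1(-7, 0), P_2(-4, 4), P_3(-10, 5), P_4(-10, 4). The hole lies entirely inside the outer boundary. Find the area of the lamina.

525

Outer boundary:
Apply Gauss's area formula: 2A = Σ (x_i·y_{i+1} − x_{i+1}·y_i), indices taken mod 7.
Cross-terms: -45, 189, -483, -46, -387, -68, -240  ⇒  Σ = -1080
Area = |Σ|/2 = 540.
Hole:
Apply the surveyor's formula: 2A = Σ (x_i·y_{i+1} − x_{i+1}·y_i), indices taken mod 4.
Σ = (-28) + (20) + (10) + (28) = 30
Area = |Σ|/2 = 15.
Net area = 540 − 15 = 525.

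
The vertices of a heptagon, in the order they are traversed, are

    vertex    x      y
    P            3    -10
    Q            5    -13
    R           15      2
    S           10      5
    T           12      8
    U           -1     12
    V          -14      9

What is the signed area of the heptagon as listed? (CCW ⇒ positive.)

Apply the shoelace formula: 2A = Σ (x_i·y_{i+1} − x_{i+1}·y_i), indices taken mod 7.
Σ = (11) + (205) + (55) + (20) + (152) + (159) + (113) = 715
Signed area = Σ/2 = 357.5 (positive ⇒ counter-clockwise traversal).

357.5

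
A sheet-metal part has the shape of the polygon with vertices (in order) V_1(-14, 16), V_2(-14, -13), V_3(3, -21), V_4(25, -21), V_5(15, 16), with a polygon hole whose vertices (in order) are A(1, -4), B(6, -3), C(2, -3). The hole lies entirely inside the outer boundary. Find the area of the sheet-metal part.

Outer boundary:
Apply the surveyor's formula: 2A = Σ (x_i·y_{i+1} − x_{i+1}·y_i), indices taken mod 5.
V_1→V_2: (-14)(-13) − (-14)(16) = 406
V_2→V_3: (-14)(-21) − (3)(-13) = 333
V_3→V_4: (3)(-21) − (25)(-21) = 462
V_4→V_5: (25)(16) − (15)(-21) = 715
V_5→V_1: (15)(16) − (-14)(16) = 464
Σ = 2380
Area = |Σ|/2 = 1190.
Hole:
Apply the shoelace (surveyor's) formula: 2A = Σ (x_i·y_{i+1} − x_{i+1}·y_i), indices taken mod 3.
Σ = (21) + (-12) + (-5) = 4
Area = |Σ|/2 = 2.
Net area = 1190 − 2 = 1188.

1188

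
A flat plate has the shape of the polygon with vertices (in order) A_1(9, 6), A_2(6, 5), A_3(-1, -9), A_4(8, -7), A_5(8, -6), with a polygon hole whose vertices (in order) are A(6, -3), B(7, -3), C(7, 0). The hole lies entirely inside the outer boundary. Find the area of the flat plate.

Outer boundary:
Apply the shoelace formula: 2A = Σ (x_i·y_{i+1} − x_{i+1}·y_i), indices taken mod 5.
Σ = (9) + (-49) + (79) + (8) + (102) = 149
Area = |Σ|/2 = 74.5.
Hole:
Σ = (3) + (21) + (-21) = 3
Area = |Σ|/2 = 1.5.
Net area = 74.5 − 1.5 = 73.

73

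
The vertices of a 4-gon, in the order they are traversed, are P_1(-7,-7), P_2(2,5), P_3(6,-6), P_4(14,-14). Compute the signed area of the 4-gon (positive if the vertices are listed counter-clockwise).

Apply the surveyor's formula: 2A = Σ (x_i·y_{i+1} − x_{i+1}·y_i), indices taken mod 4.
Cross-terms: -21, -42, 0, -196  ⇒  Σ = -259
Signed area = Σ/2 = -129.5 (negative ⇒ clockwise traversal).

-129.5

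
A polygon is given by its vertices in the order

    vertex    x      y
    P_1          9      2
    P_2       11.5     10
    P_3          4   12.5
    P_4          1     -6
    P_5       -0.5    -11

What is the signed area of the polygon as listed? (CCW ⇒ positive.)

Apply the shoelace (surveyor's) formula: 2A = Σ (x_i·y_{i+1} − x_{i+1}·y_i), indices taken mod 5.
Σ = (67) + (103.75) + (-36.5) + (-14) + (98) = 218.25
Signed area = Σ/2 = 109.125 (positive ⇒ counter-clockwise traversal).

109.125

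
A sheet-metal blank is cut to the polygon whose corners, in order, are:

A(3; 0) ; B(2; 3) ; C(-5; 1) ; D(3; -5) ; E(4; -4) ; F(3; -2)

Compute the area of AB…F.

33

Σ = (9) + (17) + (22) + (8) + (4) + (6) = 66
Area = |Σ|/2 = 33.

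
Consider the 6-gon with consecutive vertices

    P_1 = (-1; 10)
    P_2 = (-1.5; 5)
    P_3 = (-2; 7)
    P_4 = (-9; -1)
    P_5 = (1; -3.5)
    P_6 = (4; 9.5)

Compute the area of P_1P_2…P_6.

90

Apply the shoelace (surveyor's) formula: 2A = Σ (x_i·y_{i+1} − x_{i+1}·y_i), indices taken mod 6.
P_1→P_2: (-1)(5) − (-1.5)(10) = 10
P_2→P_3: (-1.5)(7) − (-2)(5) = -0.5
P_3→P_4: (-2)(-1) − (-9)(7) = 65
P_4→P_5: (-9)(-3.5) − (1)(-1) = 32.5
P_5→P_6: (1)(9.5) − (4)(-3.5) = 23.5
P_6→P_1: (4)(10) − (-1)(9.5) = 49.5
Σ = 180
Area = |Σ|/2 = 90.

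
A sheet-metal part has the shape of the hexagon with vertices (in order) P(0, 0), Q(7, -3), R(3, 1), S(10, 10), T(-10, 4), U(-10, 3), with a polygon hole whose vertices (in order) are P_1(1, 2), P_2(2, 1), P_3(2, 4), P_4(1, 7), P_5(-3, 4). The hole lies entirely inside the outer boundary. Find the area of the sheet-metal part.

Outer boundary:
Apply Gauss's area formula: 2A = Σ (x_i·y_{i+1} − x_{i+1}·y_i), indices taken mod 6.
P→Q: (0)(-3) − (7)(0) = 0
Q→R: (7)(1) − (3)(-3) = 16
R→S: (3)(10) − (10)(1) = 20
S→T: (10)(4) − (-10)(10) = 140
T→U: (-10)(3) − (-10)(4) = 10
U→P: (-10)(0) − (0)(3) = 0
Σ = 186
Area = |Σ|/2 = 93.
Hole:
Apply the shoelace (surveyor's) formula: 2A = Σ (x_i·y_{i+1} − x_{i+1}·y_i), indices taken mod 5.
Σ = (-3) + (6) + (10) + (25) + (-10) = 28
Area = |Σ|/2 = 14.
Net area = 93 − 14 = 79.

79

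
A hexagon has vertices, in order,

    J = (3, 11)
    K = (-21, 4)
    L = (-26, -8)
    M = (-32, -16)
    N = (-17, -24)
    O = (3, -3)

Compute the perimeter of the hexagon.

|JK| = √((-24)² + (-7)²) = √625 = 25
|KL| = √((-5)² + (-12)²) = √169 = 13
|LM| = √((-6)² + (-8)²) = √100 = 10
|MN| = √((15)² + (-8)²) = √289 = 17
|NO| = √((20)² + (21)²) = √841 = 29
|OJ| = √((0)² + (14)²) = √196 = 14
Perimeter = 25 + 13 + 10 + 17 + 29 + 14 = 108.

108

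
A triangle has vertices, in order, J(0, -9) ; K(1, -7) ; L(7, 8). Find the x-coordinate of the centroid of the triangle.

8/3

Apply the surveyor's formula. First the cross-terms c_i = x_i·y_{i+1} − x_{i+1}·y_i:
  9, 57, -63  ⇒  2A = 3, A = 1.5.
Then Σ (x_i + x_{i+1})·c_i = 24, so x̄ = 24 / (6·1.5) = 8/3.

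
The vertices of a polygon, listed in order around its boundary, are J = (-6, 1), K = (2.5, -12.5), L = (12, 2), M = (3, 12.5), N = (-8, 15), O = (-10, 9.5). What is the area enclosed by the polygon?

318.75

Σ = (72.5) + (155) + (144) + (145) + (74) + (47) = 637.5
Area = |Σ|/2 = 318.75.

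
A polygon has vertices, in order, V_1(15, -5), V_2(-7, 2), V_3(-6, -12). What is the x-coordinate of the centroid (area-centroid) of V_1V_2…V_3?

Apply the shoelace formula. First the cross-terms c_i = x_i·y_{i+1} − x_{i+1}·y_i:
  -5, 96, 210  ⇒  2A = 301, A = 150.5.
Then Σ (x_i + x_{i+1})·c_i = 602, so x̄ = 602 / (6·150.5) = 2/3.

2/3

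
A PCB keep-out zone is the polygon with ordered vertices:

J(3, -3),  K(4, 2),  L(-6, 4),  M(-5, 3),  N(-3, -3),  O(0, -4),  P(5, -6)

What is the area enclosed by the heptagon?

Apply the surveyor's formula: 2A = Σ (x_i·y_{i+1} − x_{i+1}·y_i), indices taken mod 7.
J→K: (3)(2) − (4)(-3) = 18
K→L: (4)(4) − (-6)(2) = 28
L→M: (-6)(3) − (-5)(4) = 2
M→N: (-5)(-3) − (-3)(3) = 24
N→O: (-3)(-4) − (0)(-3) = 12
O→P: (0)(-6) − (5)(-4) = 20
P→J: (5)(-3) − (3)(-6) = 3
Σ = 107
Area = |Σ|/2 = 53.5.

53.5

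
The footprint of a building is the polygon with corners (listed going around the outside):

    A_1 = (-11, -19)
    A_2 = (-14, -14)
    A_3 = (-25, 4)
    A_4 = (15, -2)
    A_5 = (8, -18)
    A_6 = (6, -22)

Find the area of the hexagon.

A_1→A_2: (-11)(-14) − (-14)(-19) = -112
A_2→A_3: (-14)(4) − (-25)(-14) = -406
A_3→A_4: (-25)(-2) − (15)(4) = -10
A_4→A_5: (15)(-18) − (8)(-2) = -254
A_5→A_6: (8)(-22) − (6)(-18) = -68
A_6→A_1: (6)(-19) − (-11)(-22) = -356
Σ = -1206
Area = |Σ|/2 = 603.

603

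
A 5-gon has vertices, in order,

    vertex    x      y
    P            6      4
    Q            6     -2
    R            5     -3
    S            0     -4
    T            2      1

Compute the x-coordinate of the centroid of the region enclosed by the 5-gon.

98/27

Apply the surveyor's formula. First the cross-terms c_i = x_i·y_{i+1} − x_{i+1}·y_i:
  -36, -8, -20, 8, 2  ⇒  2A = -54, A = -27.
Then Σ (x_i + x_{i+1})·c_i = -588, so x̄ = -588 / (6·(-27)) = 98/27.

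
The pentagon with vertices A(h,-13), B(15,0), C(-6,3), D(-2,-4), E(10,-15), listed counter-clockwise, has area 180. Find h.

10

The doubled signed area Σ (x_i y_{i+1} − x_{i+1} y_i) is linear in h.
With h=0 it equals 210; the coefficient of h is 15 (from the two edges through A).
So 15·h + 210 = 2·180 = 360 ⇒ h = 10.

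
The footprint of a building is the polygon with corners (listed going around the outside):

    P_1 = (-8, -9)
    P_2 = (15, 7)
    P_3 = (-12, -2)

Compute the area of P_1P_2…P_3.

112.5

Apply the surveyor's formula: 2A = Σ (x_i·y_{i+1} − x_{i+1}·y_i), indices taken mod 3.
Cross-terms: 79, 54, 92  ⇒  Σ = 225
Area = |Σ|/2 = 112.5.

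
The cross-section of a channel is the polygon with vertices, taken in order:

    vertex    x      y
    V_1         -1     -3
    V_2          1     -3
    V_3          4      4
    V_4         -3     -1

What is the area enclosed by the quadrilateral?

Σ = (6) + (16) + (8) + (8) = 38
Area = |Σ|/2 = 19.

19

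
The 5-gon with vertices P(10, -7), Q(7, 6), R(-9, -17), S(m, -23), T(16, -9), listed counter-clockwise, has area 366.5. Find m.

Write out the shoelace sum; only the two edges meeting at S involve m:
2·Area = [((-9)·(-23) − m·(-17)) + (m·(-9) − 16·(-23))] + 22
       = 8·m + 597 = 733
⇒ m = 17.

17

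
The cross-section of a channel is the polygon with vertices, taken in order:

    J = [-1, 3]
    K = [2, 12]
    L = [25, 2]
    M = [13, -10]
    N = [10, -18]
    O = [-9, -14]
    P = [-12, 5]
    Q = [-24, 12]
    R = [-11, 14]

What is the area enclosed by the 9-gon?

Cross-terms: -18, -296, -276, -134, -302, -213, -24, -204, -19  ⇒  Σ = -1486
Area = |Σ|/2 = 743.

743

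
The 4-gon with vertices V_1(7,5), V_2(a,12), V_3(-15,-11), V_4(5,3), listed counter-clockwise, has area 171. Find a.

Write out the shoelace sum; only the two edges meeting at V_2 involve a:
2·Area = [(7·12 − a·5) + (a·(-11) − (-15)·12)] + 14
       = -16·a + 278 = 342
⇒ a = -4.

-4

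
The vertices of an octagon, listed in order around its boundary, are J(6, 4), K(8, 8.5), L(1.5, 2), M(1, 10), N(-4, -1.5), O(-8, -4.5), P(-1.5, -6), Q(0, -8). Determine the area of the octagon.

90.5

Apply the shoelace formula: 2A = Σ (x_i·y_{i+1} − x_{i+1}·y_i), indices taken mod 8.
Cross-terms: 19, 3.25, 13, 38.5, 6, 41.25, 12, 48  ⇒  Σ = 181
Area = |Σ|/2 = 90.5.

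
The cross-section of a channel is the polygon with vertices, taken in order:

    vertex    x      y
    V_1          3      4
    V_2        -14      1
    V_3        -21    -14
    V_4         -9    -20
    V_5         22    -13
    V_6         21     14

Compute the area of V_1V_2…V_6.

Apply the shoelace formula: 2A = Σ (x_i·y_{i+1} − x_{i+1}·y_i), indices taken mod 6.
Cross-terms: 59, 217, 294, 557, 581, 42  ⇒  Σ = 1750
Area = |Σ|/2 = 875.

875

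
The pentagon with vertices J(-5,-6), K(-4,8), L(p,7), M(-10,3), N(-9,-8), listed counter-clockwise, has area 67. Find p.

-7

The doubled signed area Σ (x_i y_{i+1} − x_{i+1} y_i) is linear in p.
With p=0 it equals 99; the coefficient of p is -5 (from the two edges through L).
So -5·p + 99 = 2·67 = 134 ⇒ p = -7.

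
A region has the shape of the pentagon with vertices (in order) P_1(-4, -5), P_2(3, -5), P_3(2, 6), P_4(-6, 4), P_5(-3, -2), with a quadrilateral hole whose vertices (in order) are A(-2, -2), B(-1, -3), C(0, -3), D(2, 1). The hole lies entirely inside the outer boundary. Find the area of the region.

63.5

Outer boundary:
Σ = (35) + (28) + (44) + (24) + (7) = 138
Area = |Σ|/2 = 69.
Hole:
Apply the surveyor's formula: 2A = Σ (x_i·y_{i+1} − x_{i+1}·y_i), indices taken mod 4.
Σ = (4) + (3) + (6) + (-2) = 11
Area = |Σ|/2 = 5.5.
Net area = 69 − 5.5 = 63.5.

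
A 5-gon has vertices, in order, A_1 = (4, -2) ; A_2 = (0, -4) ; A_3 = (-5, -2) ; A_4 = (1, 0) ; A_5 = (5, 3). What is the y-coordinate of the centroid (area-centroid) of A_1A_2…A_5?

Apply the shoelace formula. First the cross-terms c_i = x_i·y_{i+1} − x_{i+1}·y_i:
  -16, -20, 2, 3, -22  ⇒  2A = -53, A = -26.5.
Then Σ (y_i + y_{i+1})·c_i = 199, so ȳ = 199 / (6·(-26.5)) = -199/159.

-199/159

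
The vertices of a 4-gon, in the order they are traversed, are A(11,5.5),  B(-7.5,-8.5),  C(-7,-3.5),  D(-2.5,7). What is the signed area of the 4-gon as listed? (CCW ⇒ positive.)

Apply Gauss's area formula: 2A = Σ (x_i·y_{i+1} − x_{i+1}·y_i), indices taken mod 4.
Cross-terms: -52.25, -33.25, -57.75, -90.75  ⇒  Σ = -234
Signed area = Σ/2 = -117 (negative ⇒ clockwise traversal).

-117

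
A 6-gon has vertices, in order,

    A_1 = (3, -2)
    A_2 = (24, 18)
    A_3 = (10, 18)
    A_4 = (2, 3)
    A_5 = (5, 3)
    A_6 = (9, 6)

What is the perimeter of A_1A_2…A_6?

78

|A_1A_2| = √((21)² + (20)²) = √841 = 29
|A_2A_3| = √((-14)² + (0)²) = √196 = 14
|A_3A_4| = √((-8)² + (-15)²) = √289 = 17
|A_4A_5| = √((3)² + (0)²) = √9 = 3
|A_5A_6| = √((4)² + (3)²) = √25 = 5
|A_6A_1| = √((-6)² + (-8)²) = √100 = 10
Perimeter = 29 + 14 + 17 + 3 + 5 + 10 = 78.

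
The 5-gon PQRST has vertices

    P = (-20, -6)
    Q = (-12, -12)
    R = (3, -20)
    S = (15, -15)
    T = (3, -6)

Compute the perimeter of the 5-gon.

78

|PQ| = √((8)² + (-6)²) = √100 = 10
|QR| = √((15)² + (-8)²) = √289 = 17
|RS| = √((12)² + (5)²) = √169 = 13
|ST| = √((-12)² + (9)²) = √225 = 15
|TP| = √((-23)² + (0)²) = √529 = 23
Perimeter = 10 + 17 + 13 + 15 + 23 = 78.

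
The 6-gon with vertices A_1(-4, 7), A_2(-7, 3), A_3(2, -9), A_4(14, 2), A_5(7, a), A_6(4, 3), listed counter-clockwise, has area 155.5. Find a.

Write out the shoelace sum; only the two edges meeting at A_5 involve a:
2·Area = [(14·a − 7·2) + (7·3 − 4·a)] + 264
       = 10·a + 271 = 311
⇒ a = 4.

4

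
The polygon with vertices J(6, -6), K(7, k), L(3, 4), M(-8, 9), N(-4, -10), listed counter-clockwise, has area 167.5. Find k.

2

Write out the shoelace sum; only the two edges meeting at K involve k:
2·Area = [(6·k − 7·(-6)) + (7·4 − 3·k)] + 259
       = 3·k + 329 = 335
⇒ k = 2.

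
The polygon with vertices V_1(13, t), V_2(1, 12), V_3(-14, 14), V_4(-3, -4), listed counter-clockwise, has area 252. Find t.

The doubled signed area Σ (x_i y_{i+1} − x_{i+1} y_i) is linear in t.
With t=0 it equals 488; the coefficient of t is -4 (from the two edges through V_1).
So -4·t + 488 = 2·252 = 504 ⇒ t = -4.

-4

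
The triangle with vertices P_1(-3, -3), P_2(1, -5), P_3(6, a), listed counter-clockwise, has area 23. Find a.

The doubled signed area Σ (x_i y_{i+1} − x_{i+1} y_i) is linear in a.
With a=0 it equals 30; the coefficient of a is 4 (from the two edges through P_3).
So 4·a + 30 = 2·23 = 46 ⇒ a = 4.

4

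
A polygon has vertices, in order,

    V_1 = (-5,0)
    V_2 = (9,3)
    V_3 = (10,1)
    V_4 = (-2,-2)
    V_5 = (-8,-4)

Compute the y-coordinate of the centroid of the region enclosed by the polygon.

-17/246

Apply the shoelace formula. First the cross-terms c_i = x_i·y_{i+1} − x_{i+1}·y_i:
  -15, -21, -18, -8, -20  ⇒  2A = -82, A = -41.
Then Σ (y_i + y_{i+1})·c_i = 17, so ȳ = 17 / (6·(-41)) = -17/246.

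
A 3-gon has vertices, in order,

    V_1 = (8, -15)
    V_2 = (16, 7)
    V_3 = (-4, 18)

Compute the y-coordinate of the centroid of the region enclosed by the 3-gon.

Apply Gauss's area formula. First the cross-terms c_i = x_i·y_{i+1} − x_{i+1}·y_i:
  296, 316, -84  ⇒  2A = 528, A = 264.
Then Σ (y_i + y_{i+1})·c_i = 5280, so ȳ = 5280 / (6·264) = 10/3.

10/3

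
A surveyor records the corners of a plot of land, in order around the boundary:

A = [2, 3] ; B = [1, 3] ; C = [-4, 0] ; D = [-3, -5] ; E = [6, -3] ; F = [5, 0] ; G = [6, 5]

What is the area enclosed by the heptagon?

61

Apply the surveyor's formula: 2A = Σ (x_i·y_{i+1} − x_{i+1}·y_i), indices taken mod 7.
A→B: (2)(3) − (1)(3) = 3
B→C: (1)(0) − (-4)(3) = 12
C→D: (-4)(-5) − (-3)(0) = 20
D→E: (-3)(-3) − (6)(-5) = 39
E→F: (6)(0) − (5)(-3) = 15
F→G: (5)(5) − (6)(0) = 25
G→A: (6)(3) − (2)(5) = 8
Σ = 122
Area = |Σ|/2 = 61.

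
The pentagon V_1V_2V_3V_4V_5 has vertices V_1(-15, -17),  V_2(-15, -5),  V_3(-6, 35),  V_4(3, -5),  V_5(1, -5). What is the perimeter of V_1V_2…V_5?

116

|V_1V_2| = √((0)² + (12)²) = √144 = 12
|V_2V_3| = √((9)² + (40)²) = √1681 = 41
|V_3V_4| = √((9)² + (-40)²) = √1681 = 41
|V_4V_5| = √((-2)² + (0)²) = √4 = 2
|V_5V_1| = √((-16)² + (-12)²) = √400 = 20
Perimeter = 12 + 41 + 41 + 2 + 20 = 116.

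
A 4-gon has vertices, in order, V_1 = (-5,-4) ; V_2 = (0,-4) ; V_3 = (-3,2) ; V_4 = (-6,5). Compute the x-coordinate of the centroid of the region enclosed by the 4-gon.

-32/9

Apply the surveyor's formula. First the cross-terms c_i = x_i·y_{i+1} − x_{i+1}·y_i:
  20, -12, -3, 49  ⇒  2A = 54, A = 27.
Then Σ (x_i + x_{i+1})·c_i = -576, so x̄ = -576 / (6·27) = -32/9.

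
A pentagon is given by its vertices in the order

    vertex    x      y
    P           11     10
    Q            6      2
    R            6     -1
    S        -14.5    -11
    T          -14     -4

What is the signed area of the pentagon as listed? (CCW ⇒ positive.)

Cross-terms: -38, -18, -80.5, -96, -96  ⇒  Σ = -328.5
Signed area = Σ/2 = -164.25 (negative ⇒ clockwise traversal).

-164.25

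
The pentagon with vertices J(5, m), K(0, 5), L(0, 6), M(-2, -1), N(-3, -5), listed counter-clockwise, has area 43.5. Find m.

The doubled signed area Σ (x_i y_{i+1} − x_{i+1} y_i) is linear in m.
With m=0 it equals 69; the coefficient of m is -3 (from the two edges through J).
So -3·m + 69 = 2·43.5 = 87 ⇒ m = -6.

-6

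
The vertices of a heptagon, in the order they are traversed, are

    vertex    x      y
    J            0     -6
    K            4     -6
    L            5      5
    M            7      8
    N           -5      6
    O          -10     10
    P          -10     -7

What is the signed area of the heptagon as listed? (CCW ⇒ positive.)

200.5

Apply the shoelace (surveyor's) formula: 2A = Σ (x_i·y_{i+1} − x_{i+1}·y_i), indices taken mod 7.
Σ = (24) + (50) + (5) + (82) + (10) + (170) + (60) = 401
Signed area = Σ/2 = 200.5 (positive ⇒ counter-clockwise traversal).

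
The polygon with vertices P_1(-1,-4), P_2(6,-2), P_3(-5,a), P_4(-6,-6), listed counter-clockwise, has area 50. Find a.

3

The doubled signed area Σ (x_i y_{i+1} − x_{i+1} y_i) is linear in a.
With a=0 it equals 64; the coefficient of a is 12 (from the two edges through P_3).
So 12·a + 64 = 2·50 = 100 ⇒ a = 3.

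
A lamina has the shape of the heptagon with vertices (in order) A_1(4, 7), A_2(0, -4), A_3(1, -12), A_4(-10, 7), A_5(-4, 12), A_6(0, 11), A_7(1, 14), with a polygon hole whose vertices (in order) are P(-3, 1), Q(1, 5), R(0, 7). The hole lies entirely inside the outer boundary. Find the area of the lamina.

154.5

Outer boundary:
Cross-terms: -16, 4, -113, -92, -44, -11, -49  ⇒  Σ = -321
Area = |Σ|/2 = 160.5.
Hole:
Σ = (-16) + (7) + (21) = 12
Area = |Σ|/2 = 6.
Net area = 160.5 − 6 = 154.5.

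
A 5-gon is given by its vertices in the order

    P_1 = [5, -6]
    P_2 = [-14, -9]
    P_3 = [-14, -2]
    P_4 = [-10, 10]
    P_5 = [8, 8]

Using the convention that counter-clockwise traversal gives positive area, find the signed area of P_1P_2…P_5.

Apply the shoelace formula: 2A = Σ (x_i·y_{i+1} − x_{i+1}·y_i), indices taken mod 5.
Σ = (-129) + (-98) + (-160) + (-160) + (-88) = -635
Signed area = Σ/2 = -317.5 (negative ⇒ clockwise traversal).

-317.5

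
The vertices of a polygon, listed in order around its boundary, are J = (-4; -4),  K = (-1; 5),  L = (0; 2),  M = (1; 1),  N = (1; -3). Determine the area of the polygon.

24

Apply the shoelace formula: 2A = Σ (x_i·y_{i+1} − x_{i+1}·y_i), indices taken mod 5.
Σ = (-24) + (-2) + (-2) + (-4) + (-16) = -48
Area = |Σ|/2 = 24.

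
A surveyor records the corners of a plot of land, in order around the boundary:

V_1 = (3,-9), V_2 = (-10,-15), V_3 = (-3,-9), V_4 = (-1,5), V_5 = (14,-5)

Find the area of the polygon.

145

Apply the surveyor's formula: 2A = Σ (x_i·y_{i+1} − x_{i+1}·y_i), indices taken mod 5.
Cross-terms: -135, 45, -24, -65, -111  ⇒  Σ = -290
Area = |Σ|/2 = 145.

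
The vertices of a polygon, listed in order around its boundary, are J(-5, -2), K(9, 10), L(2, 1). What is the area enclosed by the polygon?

21

Σ = (-32) + (-11) + (1) = -42
Area = |Σ|/2 = 21.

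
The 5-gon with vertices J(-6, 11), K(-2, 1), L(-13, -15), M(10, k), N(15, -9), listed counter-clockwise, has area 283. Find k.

-12

The doubled signed area Σ (x_i y_{i+1} − x_{i+1} y_i) is linear in k.
With k=0 it equals 230; the coefficient of k is -28 (from the two edges through M).
So -28·k + 230 = 2·283 = 566 ⇒ k = -12.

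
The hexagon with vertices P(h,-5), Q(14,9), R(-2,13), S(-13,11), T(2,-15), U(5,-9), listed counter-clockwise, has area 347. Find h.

4

Write out the shoelace sum; only the two edges meeting at P involve h:
2·Area = [(5·(-5) − h·(-9)) + (h·9 − 14·(-5))] + 577
       = 18·h + 622 = 694
⇒ h = 4.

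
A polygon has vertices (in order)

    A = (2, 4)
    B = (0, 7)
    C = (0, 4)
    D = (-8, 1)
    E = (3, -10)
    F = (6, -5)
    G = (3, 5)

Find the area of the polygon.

107.5

Apply Gauss's area formula: 2A = Σ (x_i·y_{i+1} − x_{i+1}·y_i), indices taken mod 7.
Σ = (14) + (0) + (32) + (77) + (45) + (45) + (2) = 215
Area = |Σ|/2 = 107.5.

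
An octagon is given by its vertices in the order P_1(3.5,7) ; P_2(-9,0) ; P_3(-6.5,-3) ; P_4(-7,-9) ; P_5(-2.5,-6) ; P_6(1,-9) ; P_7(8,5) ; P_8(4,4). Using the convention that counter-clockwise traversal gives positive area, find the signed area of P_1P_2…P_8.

139.25

Apply Gauss's area formula: 2A = Σ (x_i·y_{i+1} − x_{i+1}·y_i), indices taken mod 8.
Σ = (63) + (27) + (37.5) + (19.5) + (28.5) + (77) + (12) + (14) = 278.5
Signed area = Σ/2 = 139.25 (positive ⇒ counter-clockwise traversal).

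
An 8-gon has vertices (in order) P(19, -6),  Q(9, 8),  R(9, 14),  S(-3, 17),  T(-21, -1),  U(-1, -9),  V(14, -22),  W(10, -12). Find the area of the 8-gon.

Apply the shoelace (surveyor's) formula: 2A = Σ (x_i·y_{i+1} − x_{i+1}·y_i), indices taken mod 8.
Σ = (206) + (54) + (195) + (360) + (188) + (148) + (52) + (168) = 1371
Area = |Σ|/2 = 685.5.

685.5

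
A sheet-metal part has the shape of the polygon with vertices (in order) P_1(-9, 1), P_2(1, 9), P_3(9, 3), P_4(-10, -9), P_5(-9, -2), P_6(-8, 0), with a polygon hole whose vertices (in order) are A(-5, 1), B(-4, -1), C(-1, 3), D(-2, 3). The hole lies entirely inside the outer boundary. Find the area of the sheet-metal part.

Outer boundary:
P_1→P_2: (-9)(9) − (1)(1) = -82
P_2→P_3: (1)(3) − (9)(9) = -78
P_3→P_4: (9)(-9) − (-10)(3) = -51
P_4→P_5: (-10)(-2) − (-9)(-9) = -61
P_5→P_6: (-9)(0) − (-8)(-2) = -16
P_6→P_1: (-8)(1) − (-9)(0) = -8
Σ = -296
Area = |Σ|/2 = 148.
Hole:
A→B: (-5)(-1) − (-4)(1) = 9
B→C: (-4)(3) − (-1)(-1) = -13
C→D: (-1)(3) − (-2)(3) = 3
D→A: (-2)(1) − (-5)(3) = 13
Σ = 12
Area = |Σ|/2 = 6.
Net area = 148 − 6 = 142.

142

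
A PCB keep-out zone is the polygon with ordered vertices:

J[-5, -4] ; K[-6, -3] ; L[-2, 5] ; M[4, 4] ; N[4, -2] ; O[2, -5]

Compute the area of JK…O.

73

Apply Gauss's area formula: 2A = Σ (x_i·y_{i+1} − x_{i+1}·y_i), indices taken mod 6.
Cross-terms: -9, -36, -28, -24, -16, -33  ⇒  Σ = -146
Area = |Σ|/2 = 73.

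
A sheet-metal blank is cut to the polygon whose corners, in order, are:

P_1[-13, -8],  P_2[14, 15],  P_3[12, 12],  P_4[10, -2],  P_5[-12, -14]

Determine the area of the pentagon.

Σ = (-83) + (-12) + (-144) + (-164) + (-86) = -489
Area = |Σ|/2 = 244.5.

244.5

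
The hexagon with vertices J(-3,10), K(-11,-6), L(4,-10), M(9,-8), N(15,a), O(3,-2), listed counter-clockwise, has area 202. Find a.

Write out the shoelace sum; only the two edges meeting at N involve a:
2·Area = [(9·a − 15·(-8)) + (15·(-2) − 3·a)] + 344
       = 6·a + 434 = 404
⇒ a = -5.

-5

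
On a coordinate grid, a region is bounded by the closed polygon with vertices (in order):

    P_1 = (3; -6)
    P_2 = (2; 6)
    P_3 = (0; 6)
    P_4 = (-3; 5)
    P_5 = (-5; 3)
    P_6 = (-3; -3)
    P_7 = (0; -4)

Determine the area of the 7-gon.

Apply Gauss's area formula: 2A = Σ (x_i·y_{i+1} − x_{i+1}·y_i), indices taken mod 7.
P_1→P_2: (3)(6) − (2)(-6) = 30
P_2→P_3: (2)(6) − (0)(6) = 12
P_3→P_4: (0)(5) − (-3)(6) = 18
P_4→P_5: (-3)(3) − (-5)(5) = 16
P_5→P_6: (-5)(-3) − (-3)(3) = 24
P_6→P_7: (-3)(-4) − (0)(-3) = 12
P_7→P_1: (0)(-6) − (3)(-4) = 12
Σ = 124
Area = |Σ|/2 = 62.

62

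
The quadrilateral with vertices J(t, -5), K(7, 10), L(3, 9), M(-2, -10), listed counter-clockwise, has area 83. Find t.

5

Write out the shoelace sum; only the two edges meeting at J involve t:
2·Area = [((-2)·(-5) − t·(-10)) + (t·10 − 7·(-5))] + 21
       = 20·t + 66 = 166
⇒ t = 5.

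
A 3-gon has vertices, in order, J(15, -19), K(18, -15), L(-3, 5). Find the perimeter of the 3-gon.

64

|JK| = √((3)² + (4)²) = √25 = 5
|KL| = √((-21)² + (20)²) = √841 = 29
|LJ| = √((18)² + (-24)²) = √900 = 30
Perimeter = 5 + 29 + 30 = 64.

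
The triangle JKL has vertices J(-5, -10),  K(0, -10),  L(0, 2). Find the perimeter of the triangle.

30

|JK| = √((5)² + (0)²) = √25 = 5
|KL| = √((0)² + (12)²) = √144 = 12
|LJ| = √((-5)² + (-12)²) = √169 = 13
Perimeter = 5 + 12 + 13 = 30.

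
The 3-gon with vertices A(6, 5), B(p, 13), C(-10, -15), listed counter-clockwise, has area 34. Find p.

The doubled signed area Σ (x_i y_{i+1} − x_{i+1} y_i) is linear in p.
With p=0 it equals 248; the coefficient of p is -20 (from the two edges through B).
So -20·p + 248 = 2·34 = 68 ⇒ p = 9.

9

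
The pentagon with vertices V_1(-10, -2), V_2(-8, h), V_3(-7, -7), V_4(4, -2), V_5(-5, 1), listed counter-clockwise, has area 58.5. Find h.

Write out the shoelace sum; only the two edges meeting at V_2 involve h:
2·Area = [((-10)·h − (-8)·(-2)) + ((-8)·(-7) − (-7)·h)] + 56
       = -3·h + 96 = 117
⇒ h = -7.

-7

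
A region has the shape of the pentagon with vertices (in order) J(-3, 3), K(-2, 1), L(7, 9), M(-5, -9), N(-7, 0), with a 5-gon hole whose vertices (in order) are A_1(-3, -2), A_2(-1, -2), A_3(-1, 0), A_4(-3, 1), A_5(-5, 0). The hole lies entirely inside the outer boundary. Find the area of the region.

Outer boundary:
Apply the shoelace (surveyor's) formula: 2A = Σ (x_i·y_{i+1} − x_{i+1}·y_i), indices taken mod 5.
Cross-terms: 3, -25, -18, -63, -21  ⇒  Σ = -124
Area = |Σ|/2 = 62.
Hole:
Cross-terms: 4, -2, -1, 5, 10  ⇒  Σ = 16
Area = |Σ|/2 = 8.
Net area = 62 − 8 = 54.

54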